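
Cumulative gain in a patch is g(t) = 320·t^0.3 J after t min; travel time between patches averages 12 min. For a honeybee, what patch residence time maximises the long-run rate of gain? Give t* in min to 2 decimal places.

Maximise g(t)/(T+t): set derivative to zero → g'(t)(T+t) = g(t).
g'(t) = 0.3·320·t^-0.7. Setting 0.3·320·t^-0.7 = 320·t^0.3/(12+t) gives 0.3(12+t) = t, so 0.70·t = 0.3×12.
t* = 0.3×12/0.70 = 5.143 min.

5.14 min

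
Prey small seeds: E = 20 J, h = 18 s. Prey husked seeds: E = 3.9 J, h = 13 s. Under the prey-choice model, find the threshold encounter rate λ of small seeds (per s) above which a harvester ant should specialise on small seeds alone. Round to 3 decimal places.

0.021 per s

Drop husked seeds once their profitability E₂/h₂ falls below the rate achievable on small seeds alone: E₂/h₂ = λE₁/(1 + λh₁).
Solve for λ: λE₁h₂ = E₂(1 + λh₁) → λ(E₁h₂ − E₂h₁) = E₂ → λ = E₂/(E₁h₂ − E₂h₁).
λ = 3.9/(20×13 − 3.9×18) = 3.9/189.8 = 0.02055 per s.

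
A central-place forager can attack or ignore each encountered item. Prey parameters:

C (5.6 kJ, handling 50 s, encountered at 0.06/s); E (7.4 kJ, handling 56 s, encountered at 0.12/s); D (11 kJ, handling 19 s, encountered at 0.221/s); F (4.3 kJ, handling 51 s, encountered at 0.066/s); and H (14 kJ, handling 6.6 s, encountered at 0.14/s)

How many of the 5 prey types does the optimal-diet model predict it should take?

Rank by E/h (kJ/s): H 2.12, D 0.579, E 0.132, C 0.112, F 0.0843. Include each in turn until the next type's E/h falls below the running intake rate.
Rate on top 1: 1.019. D: 0.579 < 1.019 → exclude; stop.
Optimal diet: H — 1 of 5 types.

1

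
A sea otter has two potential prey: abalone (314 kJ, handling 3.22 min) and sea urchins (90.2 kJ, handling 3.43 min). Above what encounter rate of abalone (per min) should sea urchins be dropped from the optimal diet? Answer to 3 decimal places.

At the threshold, the rate on abalone alone equals the profitability of sea urchins: λ·314/(1 + λ·3.22) = 90.2/3.43 = 26.3.
Rearranging, λ(314 − 26.3×3.22) = 26.3, so λ = 26.3/229.3 = 0.1147 per min.

0.115 per min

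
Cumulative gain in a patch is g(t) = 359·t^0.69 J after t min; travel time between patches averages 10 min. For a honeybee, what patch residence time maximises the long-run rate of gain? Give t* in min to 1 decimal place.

Optimal t* satisfies g'(t*) = g(t*)/(T + t*).
g'(t) = 0.69·359·t^-0.31. Setting 0.69·359·t^-0.31 = 359·t^0.69/(10+t) gives 0.69(10+t) = t, so 0.31·t = 0.69×10.
t* = 0.69×10/0.31 = 22.26 min.

22.3 min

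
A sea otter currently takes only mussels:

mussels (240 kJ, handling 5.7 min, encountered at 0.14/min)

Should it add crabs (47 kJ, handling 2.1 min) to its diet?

Yes

On mussels alone, R = ΣλE/(1+Σλh) = 33.6/1.798 = 18.69 kJ/min.
Profitability of crabs: 47/2.1 = 22.38 kJ/min.
Since 22.38 > R, including crabs increases the long-run rate.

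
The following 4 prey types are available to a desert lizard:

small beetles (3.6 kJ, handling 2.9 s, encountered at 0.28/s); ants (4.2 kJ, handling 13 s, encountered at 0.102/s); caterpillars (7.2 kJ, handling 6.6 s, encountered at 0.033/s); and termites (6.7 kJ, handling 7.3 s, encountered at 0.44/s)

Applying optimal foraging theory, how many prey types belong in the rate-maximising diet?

3

E/h in descending order: small beetles 1.24, caterpillars 1.09, termites 0.918, ants 0.323 kJ/s. The optimal diet is the largest prefix of this list for which every included type satisfies E_i/h_i > R on the types above it.
Rate on top 1: 0.5563. caterpillars: 1.09 > 0.5563 → include.
Rate on top 2: 0.6137. termites: 0.918 > 0.6137 → include.
Rate on top 3: 0.8. ants: 0.323 < 0.8 → exclude; stop.
Optimal diet: small beetles, caterpillars, termites — 3 of 4 types.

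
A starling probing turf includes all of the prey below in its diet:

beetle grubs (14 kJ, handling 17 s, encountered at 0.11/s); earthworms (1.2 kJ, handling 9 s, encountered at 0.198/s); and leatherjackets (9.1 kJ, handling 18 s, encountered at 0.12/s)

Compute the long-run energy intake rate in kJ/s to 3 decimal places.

R = (0.11×14 + 0.198×1.2 + 0.12×9.1) / (1 + 0.11×17 + 0.198×9 + 0.12×18) = 2.87/6.812 = 0.4213 kJ/s.

0.421 kJ/s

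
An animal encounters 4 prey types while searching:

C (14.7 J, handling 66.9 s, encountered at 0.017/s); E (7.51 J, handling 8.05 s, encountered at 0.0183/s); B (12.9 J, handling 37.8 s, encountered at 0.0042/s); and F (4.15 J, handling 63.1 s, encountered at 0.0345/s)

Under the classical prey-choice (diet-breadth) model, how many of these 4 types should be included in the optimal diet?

Rank by E/h (J/s): E 0.933, B 0.341, C 0.22, F 0.0658. Include each in turn until the next type's E/h falls below the running intake rate.
Rate on top 1: 0.1198. B: 0.341 > 0.1198 → include.
Rate on top 2: 0.1467. C: 0.22 > 0.1467 → include.
Rate on top 3: 0.1807. F: 0.0658 < 0.1807 → exclude; stop.
Optimal diet: E, B, C — 3 of 4 types.

3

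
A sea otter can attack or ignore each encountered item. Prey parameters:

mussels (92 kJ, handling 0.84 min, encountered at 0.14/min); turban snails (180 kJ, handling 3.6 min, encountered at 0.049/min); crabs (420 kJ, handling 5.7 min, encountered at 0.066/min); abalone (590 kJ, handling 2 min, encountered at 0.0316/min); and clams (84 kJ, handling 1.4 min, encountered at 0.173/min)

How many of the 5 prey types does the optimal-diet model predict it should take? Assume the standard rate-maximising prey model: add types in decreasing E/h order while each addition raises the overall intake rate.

E/h in descending order: abalone 295, mussels 110, crabs 73.7, clams 60, turban snails 50 kJ/min. The optimal diet is the largest prefix of this list for which every included type satisfies E_i/h_i > R on the types above it.
Rate on top 1: 17.54. mussels: 110 > 17.54 → include.
Rate on top 2: 26.7. crabs: 73.7 > 26.7 → include.
Rate on top 3: 38.05. clams: 60 > 38.05 → include.
Rate on top 4: 41. turban snails: 50 > 41 → include.
Optimal diet: abalone, mussels, crabs, clams, turban snails — 5 of 5 types.

5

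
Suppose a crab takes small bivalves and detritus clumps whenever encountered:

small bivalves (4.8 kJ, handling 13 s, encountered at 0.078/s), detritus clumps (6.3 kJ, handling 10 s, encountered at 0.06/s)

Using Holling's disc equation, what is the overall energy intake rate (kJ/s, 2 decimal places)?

R = Σλ_iE_i / (1 + Σλ_ih_i)
Numerator: 0.078×4.8 + 0.06×6.3 = 0.7524
Denominator: 1 + 0.078×13 + 0.06×10 = 2.614
R = 0.7524/2.614 = 0.2878 kJ/s

0.29 kJ/s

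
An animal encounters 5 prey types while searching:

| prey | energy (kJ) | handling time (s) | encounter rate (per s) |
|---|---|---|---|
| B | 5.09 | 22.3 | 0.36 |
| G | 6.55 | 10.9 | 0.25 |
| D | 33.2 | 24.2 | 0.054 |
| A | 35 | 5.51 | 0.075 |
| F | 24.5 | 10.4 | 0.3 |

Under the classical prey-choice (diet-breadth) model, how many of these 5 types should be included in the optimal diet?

2

Rank by E/h (kJ/s): A 6.35, F 2.36, D 1.37, G 0.601, B 0.228. Include each in turn until the next type's E/h falls below the running intake rate.
Rate on top 1: 1.857. F: 2.36 > 1.857 → include.
Rate on top 2: 2.2. D: 1.37 < 2.2 → exclude; stop.
Optimal diet: A, F — 2 of 5 types.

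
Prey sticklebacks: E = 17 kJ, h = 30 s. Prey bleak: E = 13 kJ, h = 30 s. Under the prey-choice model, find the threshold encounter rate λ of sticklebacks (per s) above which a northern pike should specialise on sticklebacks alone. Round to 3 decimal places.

At the threshold, the rate on sticklebacks alone equals the profitability of bleak: λ·17/(1 + λ·30) = 13/30 = 0.4333.
Rearranging, λ(17 − 0.4333×30) = 0.4333, so λ = 0.4333/4 = 0.1083 per s.

0.108 per s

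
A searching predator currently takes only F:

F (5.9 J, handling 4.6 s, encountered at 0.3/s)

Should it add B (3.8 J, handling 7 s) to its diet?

Current rate: (0.3×5.9)/(1 + 0.3×4.6) = 0.7437 J/s.
B: E/h = 3.8/7 = 0.5429 J/s.
0.5429 < 0.7437, so adding B would lower the average — exclude it.

No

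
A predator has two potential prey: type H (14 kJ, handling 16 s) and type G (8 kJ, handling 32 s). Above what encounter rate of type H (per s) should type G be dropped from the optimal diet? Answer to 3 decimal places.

Drop type G once their profitability E₂/h₂ falls below the rate achievable on type H alone: E₂/h₂ = λE₁/(1 + λh₁).
Solve for λ: λE₁h₂ = E₂(1 + λh₁) → λ(E₁h₂ − E₂h₁) = E₂ → λ = E₂/(E₁h₂ − E₂h₁).
λ = 8/(14×32 − 8×16) = 8/320 = 0.025 per s.

0.025 per s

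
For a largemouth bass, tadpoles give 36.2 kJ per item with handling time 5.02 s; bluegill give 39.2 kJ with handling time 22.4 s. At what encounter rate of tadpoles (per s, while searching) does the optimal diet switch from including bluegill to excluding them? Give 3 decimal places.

Drop bluegill once their profitability E₂/h₂ falls below the rate achievable on tadpoles alone: E₂/h₂ = λE₁/(1 + λh₁).
Solve for λ: λE₁h₂ = E₂(1 + λh₁) → λ(E₁h₂ − E₂h₁) = E₂ → λ = E₂/(E₁h₂ − E₂h₁).
λ = 39.2/(36.2×22.4 − 39.2×5.02) = 39.2/614.1 = 0.06383 per s.

0.064 per s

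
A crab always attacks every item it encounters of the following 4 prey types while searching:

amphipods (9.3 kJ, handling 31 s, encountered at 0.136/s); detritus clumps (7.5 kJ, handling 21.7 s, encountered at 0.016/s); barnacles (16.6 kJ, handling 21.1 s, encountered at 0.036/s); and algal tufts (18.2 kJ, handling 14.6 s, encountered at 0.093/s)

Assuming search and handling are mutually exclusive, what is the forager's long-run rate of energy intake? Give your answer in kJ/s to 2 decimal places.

R = Σλ_iE_i / (1 + Σλ_ih_i)
Numerator: 0.136×9.3 + 0.016×7.5 + 0.036×16.6 + 0.093×18.2 = 3.675
Denominator: 1 + 0.136×31 + 0.016×21.7 + 0.036×21.1 + 0.093×14.6 = 7.681
R = 3.675/7.681 = 0.4785 kJ/s

0.48 kJ/s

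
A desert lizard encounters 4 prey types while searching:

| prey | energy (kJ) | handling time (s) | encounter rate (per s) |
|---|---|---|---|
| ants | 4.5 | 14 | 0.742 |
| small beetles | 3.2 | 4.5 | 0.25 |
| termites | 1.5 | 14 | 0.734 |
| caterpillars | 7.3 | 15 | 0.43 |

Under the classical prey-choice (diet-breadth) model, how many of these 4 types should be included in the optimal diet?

2

Profitabilities (E/h, kJ/s): small beetles 0.711, caterpillars 0.487, ants 0.321, termites 0.107. Add prey in this order while the next type's profitability exceeds the intake rate on those already taken.
Rate on top 1: 0.3765. caterpillars: 0.487 > 0.3765 → include.
Rate on top 2: 0.4594. ants: 0.321 < 0.4594 → exclude; stop.
Optimal diet: small beetles, caterpillars — 2 of 4 types.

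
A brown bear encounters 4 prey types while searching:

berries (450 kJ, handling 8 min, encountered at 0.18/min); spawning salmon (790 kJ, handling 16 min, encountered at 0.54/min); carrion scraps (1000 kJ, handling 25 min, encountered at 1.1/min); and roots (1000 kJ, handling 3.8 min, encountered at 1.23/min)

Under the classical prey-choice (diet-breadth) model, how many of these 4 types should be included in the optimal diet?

1

Rank by E/h (kJ/min): roots 263, berries 56.2, spawning salmon 49.4, carrion scraps 40. Include each in turn until the next type's E/h falls below the running intake rate.
Rate on top 1: 216.8. berries: 56.2 < 216.8 → exclude; stop.
Optimal diet: roots — 1 of 4 types.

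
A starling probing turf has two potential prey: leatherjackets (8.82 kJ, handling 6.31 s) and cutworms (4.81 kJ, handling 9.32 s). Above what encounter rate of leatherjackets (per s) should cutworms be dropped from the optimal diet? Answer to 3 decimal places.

0.093 per s

The zero-one rule: include cutworms iff E₂/h₂ > λE₁/(1+λh₁). Equality gives the switch point.
λE₁h₂ = E₂ + λE₂h₁ ⇒ λ = E₂/(E₁h₂ − E₂h₁) = 4.81/(82.2 − 30.35) = 0.09277 per s.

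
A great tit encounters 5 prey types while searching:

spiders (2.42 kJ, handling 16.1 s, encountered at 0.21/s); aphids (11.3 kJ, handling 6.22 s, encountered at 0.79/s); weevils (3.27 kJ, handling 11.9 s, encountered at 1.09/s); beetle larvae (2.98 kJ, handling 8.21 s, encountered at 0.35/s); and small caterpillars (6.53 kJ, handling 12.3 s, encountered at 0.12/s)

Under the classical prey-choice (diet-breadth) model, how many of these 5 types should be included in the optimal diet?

1

Profitabilities (E/h, kJ/s): aphids 1.82, small caterpillars 0.531, beetle larvae 0.363, weevils 0.275, spiders 0.15. Add prey in this order while the next type's profitability exceeds the intake rate on those already taken.
Rate on top 1: 1.51. small caterpillars: 0.531 < 1.51 → exclude; stop.
Optimal diet: aphids — 1 of 5 types.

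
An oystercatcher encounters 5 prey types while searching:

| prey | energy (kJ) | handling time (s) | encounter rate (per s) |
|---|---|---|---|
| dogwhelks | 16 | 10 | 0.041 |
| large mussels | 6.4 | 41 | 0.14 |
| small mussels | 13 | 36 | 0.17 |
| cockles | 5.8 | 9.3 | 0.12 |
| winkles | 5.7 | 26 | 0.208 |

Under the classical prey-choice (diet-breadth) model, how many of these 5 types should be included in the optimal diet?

2

Rank by E/h (kJ/s): dogwhelks 1.6, cockles 0.624, small mussels 0.361, winkles 0.219, large mussels 0.156. Include each in turn until the next type's E/h falls below the running intake rate.
Rate on top 1: 0.4652. cockles: 0.624 > 0.4652 → include.
Rate on top 2: 0.5352. small mussels: 0.361 < 0.5352 → exclude; stop.
Optimal diet: dogwhelks, cockles — 2 of 5 types.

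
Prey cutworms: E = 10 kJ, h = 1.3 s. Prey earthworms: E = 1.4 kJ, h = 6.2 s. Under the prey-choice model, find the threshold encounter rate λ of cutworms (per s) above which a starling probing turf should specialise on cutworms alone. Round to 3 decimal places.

0.023 per s

Drop earthworms once their profitability E₂/h₂ falls below the rate achievable on cutworms alone: E₂/h₂ = λE₁/(1 + λh₁).
Solve for λ: λE₁h₂ = E₂(1 + λh₁) → λ(E₁h₂ − E₂h₁) = E₂ → λ = E₂/(E₁h₂ − E₂h₁).
λ = 1.4/(10×6.2 − 1.4×1.3) = 1.4/60.18 = 0.02326 per s.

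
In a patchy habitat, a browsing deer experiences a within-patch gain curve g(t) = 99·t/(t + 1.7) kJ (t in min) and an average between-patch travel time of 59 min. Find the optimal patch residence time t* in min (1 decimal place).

10.0 min

Maximise g(t)/(T+t): set derivative to zero → g'(t)(T+t) = g(t).
g'(t) = 99·1.7/(t + 1.7)². Setting 99·1.7/(t+1.7)² = 99t/[(t+1.7)(59+t)] gives 1.7(59+t) = t(t+1.7), so t² = 1.7×59 = 100.3.
t* = √100.3 = 10.01 min.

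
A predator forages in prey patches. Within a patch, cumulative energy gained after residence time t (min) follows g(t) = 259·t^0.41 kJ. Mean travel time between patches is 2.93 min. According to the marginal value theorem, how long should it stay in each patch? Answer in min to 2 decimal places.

Optimal t* satisfies g'(t*) = g(t*)/(T + t*).
g'(t) = 0.41·259·t^-0.59. Setting 0.41·259·t^-0.59 = 259·t^0.41/(2.93+t) gives 0.41(2.93+t) = t, so 0.59·t = 0.41×2.93.
t* = 0.41×2.93/0.59 = 2.036 min.

2.04 min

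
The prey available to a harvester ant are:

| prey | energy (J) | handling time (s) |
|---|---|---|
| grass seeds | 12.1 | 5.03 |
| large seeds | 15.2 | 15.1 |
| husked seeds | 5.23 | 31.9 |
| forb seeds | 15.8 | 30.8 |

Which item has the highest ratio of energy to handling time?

grass seeds

In descending order of E/h:
grass seeds: 12.1/5.03 = 2.41 J/s
large seeds: 15.2/15.1 = 1.01 J/s
forb seeds: 15.8/30.8 = 0.513 J/s
husked seeds: 5.23/31.9 = 0.164 J/s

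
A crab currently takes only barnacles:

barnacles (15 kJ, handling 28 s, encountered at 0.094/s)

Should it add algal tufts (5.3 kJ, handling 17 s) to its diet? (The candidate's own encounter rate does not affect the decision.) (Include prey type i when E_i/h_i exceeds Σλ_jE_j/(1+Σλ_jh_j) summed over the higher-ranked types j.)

Current rate: (0.094×15)/(1 + 0.094×28) = 0.3882 kJ/s.
algal tufts: E/h = 5.3/17 = 0.3118 kJ/s.
Since 0.3118 < R, time spent handling algal tufts is better spent searching.

No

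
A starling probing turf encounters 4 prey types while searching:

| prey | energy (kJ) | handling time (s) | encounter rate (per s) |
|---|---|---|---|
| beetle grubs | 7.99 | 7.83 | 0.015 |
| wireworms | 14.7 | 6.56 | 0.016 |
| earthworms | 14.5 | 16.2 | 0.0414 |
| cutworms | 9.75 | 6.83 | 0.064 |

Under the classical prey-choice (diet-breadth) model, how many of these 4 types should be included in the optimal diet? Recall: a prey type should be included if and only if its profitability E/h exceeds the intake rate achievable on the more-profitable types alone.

E/h in descending order: wireworms 2.24, cutworms 1.43, beetle grubs 1.02, earthworms 0.895 kJ/s. The optimal diet is the largest prefix of this list for which every included type satisfies E_i/h_i > R on the types above it.
Rate on top 1: 0.2129. cutworms: 1.43 > 0.2129 → include.
Rate on top 2: 0.5572. beetle grubs: 1.02 > 0.5572 → include.
Rate on top 3: 0.59. earthworms: 0.895 > 0.59 → include.
Optimal diet: wireworms, cutworms, beetle grubs, earthworms — 4 of 4 types.

4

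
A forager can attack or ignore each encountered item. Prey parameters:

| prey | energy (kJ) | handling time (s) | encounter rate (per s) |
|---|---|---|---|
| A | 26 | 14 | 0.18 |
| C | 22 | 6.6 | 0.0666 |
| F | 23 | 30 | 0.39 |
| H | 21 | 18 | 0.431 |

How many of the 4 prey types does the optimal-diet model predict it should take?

2

E/h in descending order: C 3.33, A 1.86, H 1.17, F 0.767 kJ/s. The optimal diet is the largest prefix of this list for which every included type satisfies E_i/h_i > R on the types above it.
Rate on top 1: 1.018. A: 1.86 > 1.018 → include.
Rate on top 2: 1.552. H: 1.17 < 1.552 → exclude; stop.
Optimal diet: C, A — 2 of 4 types.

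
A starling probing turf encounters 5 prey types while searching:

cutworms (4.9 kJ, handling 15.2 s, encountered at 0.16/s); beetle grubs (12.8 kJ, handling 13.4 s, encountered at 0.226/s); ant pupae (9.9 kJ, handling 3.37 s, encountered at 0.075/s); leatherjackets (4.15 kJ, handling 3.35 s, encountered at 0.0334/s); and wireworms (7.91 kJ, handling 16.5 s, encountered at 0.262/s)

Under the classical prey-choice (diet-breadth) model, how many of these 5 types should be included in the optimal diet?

3

E/h in descending order: ant pupae 2.94, leatherjackets 1.24, beetle grubs 0.955, wireworms 0.479, cutworms 0.322 kJ/s. The optimal diet is the largest prefix of this list for which every included type satisfies E_i/h_i > R on the types above it.
Rate on top 1: 0.5927. leatherjackets: 1.24 > 0.5927 → include.
Rate on top 2: 0.6457. beetle grubs: 0.955 > 0.6457 → include.
Rate on top 3: 0.8591. wireworms: 0.479 < 0.8591 → exclude; stop.
Optimal diet: ant pupae, leatherjackets, beetle grubs — 3 of 5 types.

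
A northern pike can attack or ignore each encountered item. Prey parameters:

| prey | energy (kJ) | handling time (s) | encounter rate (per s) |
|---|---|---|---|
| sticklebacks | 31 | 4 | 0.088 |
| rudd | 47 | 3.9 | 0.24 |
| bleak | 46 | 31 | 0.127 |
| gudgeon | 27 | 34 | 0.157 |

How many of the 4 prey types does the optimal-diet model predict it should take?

2

Rank by E/h (kJ/s): rudd 12.1, sticklebacks 7.75, bleak 1.48, gudgeon 0.794. Include each in turn until the next type's E/h falls below the running intake rate.
Rate on top 1: 5.826. sticklebacks: 7.75 > 5.826 → include.
Rate on top 2: 6.122. bleak: 1.48 < 6.122 → exclude; stop.
Optimal diet: rudd, sticklebacks — 2 of 4 types.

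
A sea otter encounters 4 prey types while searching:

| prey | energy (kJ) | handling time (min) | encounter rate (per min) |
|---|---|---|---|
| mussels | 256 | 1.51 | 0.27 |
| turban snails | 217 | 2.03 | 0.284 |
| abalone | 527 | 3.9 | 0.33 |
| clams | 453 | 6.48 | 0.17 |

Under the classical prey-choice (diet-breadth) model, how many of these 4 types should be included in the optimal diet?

3

Rank by E/h (kJ/min): mussels 170, abalone 135, turban snails 107, clams 69.9. Include each in turn until the next type's E/h falls below the running intake rate.
Rate on top 1: 49.1. abalone: 135 > 49.1 → include.
Rate on top 2: 90.19. turban snails: 107 > 90.19 → include.
Rate on top 3: 93.13. clams: 69.9 < 93.13 → exclude; stop.
Optimal diet: mussels, abalone, turban snails — 3 of 4 types.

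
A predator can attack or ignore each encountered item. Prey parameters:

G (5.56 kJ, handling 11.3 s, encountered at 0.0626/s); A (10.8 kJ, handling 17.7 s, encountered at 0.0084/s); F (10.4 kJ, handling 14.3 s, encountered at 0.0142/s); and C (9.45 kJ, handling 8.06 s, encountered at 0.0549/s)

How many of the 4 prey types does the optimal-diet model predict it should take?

E/h in descending order: C 1.17, F 0.727, A 0.61, G 0.492 kJ/s. The optimal diet is the largest prefix of this list for which every included type satisfies E_i/h_i > R on the types above it.
Rate on top 1: 0.3597. F: 0.727 > 0.3597 → include.
Rate on top 2: 0.405. A: 0.61 > 0.405 → include.
Rate on top 3: 0.422. G: 0.492 > 0.422 → include.
Optimal diet: C, F, A, G — 4 of 4 types.

4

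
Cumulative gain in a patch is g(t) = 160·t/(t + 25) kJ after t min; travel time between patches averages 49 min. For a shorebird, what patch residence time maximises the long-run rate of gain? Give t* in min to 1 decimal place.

35.0 min

Optimal t* satisfies g'(t*) = g(t*)/(T + t*).
g'(t) = 160·25/(t + 25)². Setting 160·25/(t+25)² = 160t/[(t+25)(49+t)] gives 25(49+t) = t(t+25), so t² = 25×49 = 1225.
t* = √1225 = 35 min.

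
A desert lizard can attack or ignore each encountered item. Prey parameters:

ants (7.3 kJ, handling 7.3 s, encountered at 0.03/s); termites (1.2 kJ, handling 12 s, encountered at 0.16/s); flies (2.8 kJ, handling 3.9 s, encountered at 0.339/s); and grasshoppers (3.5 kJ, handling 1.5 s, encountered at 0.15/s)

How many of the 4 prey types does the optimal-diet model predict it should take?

3

Rank by E/h (kJ/s): grasshoppers 2.33, ants 1, flies 0.718, termites 0.1. Include each in turn until the next type's E/h falls below the running intake rate.
Rate on top 1: 0.4286. ants: 1 > 0.4286 → include.
Rate on top 2: 0.5152. flies: 0.718 > 0.5152 → include.
Rate on top 3: 0.6121. termites: 0.1 < 0.6121 → exclude; stop.
Optimal diet: grasshoppers, ants, flies — 3 of 4 types.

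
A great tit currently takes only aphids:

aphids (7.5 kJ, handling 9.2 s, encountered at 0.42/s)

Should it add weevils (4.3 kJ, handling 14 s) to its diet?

No

On aphids alone, R = ΣλE/(1+Σλh) = 3.15/4.864 = 0.6476 kJ/s.
weevils: E/h = 4.3/14 = 0.3071 kJ/s.
Since 0.3071 < R, time spent handling weevils is better spent searching.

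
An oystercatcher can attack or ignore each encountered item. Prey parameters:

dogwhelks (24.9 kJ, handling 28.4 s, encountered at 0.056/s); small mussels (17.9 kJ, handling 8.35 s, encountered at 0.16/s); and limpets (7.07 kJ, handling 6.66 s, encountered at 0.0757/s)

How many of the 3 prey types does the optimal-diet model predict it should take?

E/h in descending order: small mussels 2.14, limpets 1.06, dogwhelks 0.877 kJ/s. The optimal diet is the largest prefix of this list for which every included type satisfies E_i/h_i > R on the types above it.
Rate on top 1: 1.226. limpets: 1.06 < 1.226 → exclude; stop.
Optimal diet: small mussels — 1 of 3 types.

1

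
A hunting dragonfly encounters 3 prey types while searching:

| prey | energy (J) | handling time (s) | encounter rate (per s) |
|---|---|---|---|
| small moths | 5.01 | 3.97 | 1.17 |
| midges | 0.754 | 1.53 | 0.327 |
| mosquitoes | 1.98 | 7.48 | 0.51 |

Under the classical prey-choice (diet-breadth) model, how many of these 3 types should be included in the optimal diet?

Profitabilities (E/h, J/s): small moths 1.26, midges 0.493, mosquitoes 0.265. Add prey in this order while the next type's profitability exceeds the intake rate on those already taken.
Rate on top 1: 1.038. midges: 0.493 < 1.038 → exclude; stop.
Optimal diet: small moths — 1 of 3 types.

1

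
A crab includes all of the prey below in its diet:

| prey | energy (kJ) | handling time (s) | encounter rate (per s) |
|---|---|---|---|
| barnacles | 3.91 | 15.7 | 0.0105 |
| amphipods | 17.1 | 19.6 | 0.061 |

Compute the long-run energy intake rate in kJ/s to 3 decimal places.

R = Σλ_iE_i / (1 + Σλ_ih_i)
Numerator: 0.0105×3.91 + 0.061×17.1 = 1.084
Denominator: 1 + 0.0105×15.7 + 0.061×19.6 = 2.36
R = 1.084/2.36 = 0.4593 kJ/s

0.459 kJ/s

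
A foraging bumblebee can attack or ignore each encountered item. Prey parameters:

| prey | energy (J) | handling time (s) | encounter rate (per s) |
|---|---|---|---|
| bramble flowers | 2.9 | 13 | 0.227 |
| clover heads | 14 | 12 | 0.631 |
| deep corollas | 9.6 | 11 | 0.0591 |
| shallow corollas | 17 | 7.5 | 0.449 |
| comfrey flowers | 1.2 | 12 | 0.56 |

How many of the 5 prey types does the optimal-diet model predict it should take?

E/h in descending order: shallow corollas 2.27, clover heads 1.17, deep corollas 0.873, bramble flowers 0.223, comfrey flowers 0.1 J/s. The optimal diet is the largest prefix of this list for which every included type satisfies E_i/h_i > R on the types above it.
Rate on top 1: 1.748. clover heads: 1.17 < 1.748 → exclude; stop.
Optimal diet: shallow corollas — 1 of 5 types.

1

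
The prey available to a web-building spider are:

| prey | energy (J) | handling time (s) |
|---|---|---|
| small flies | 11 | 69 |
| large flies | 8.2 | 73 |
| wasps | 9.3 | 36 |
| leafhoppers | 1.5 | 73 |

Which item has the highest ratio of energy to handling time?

Profitability E/h (J/s): small flies = 11/69 = 0.159, large flies = 8.2/73 = 0.112, wasps = 9.3/36 = 0.258, leafhoppers = 1.5/73 = 0.0205.
Ranked: wasps > small flies > large flies > leafhoppers.

wasps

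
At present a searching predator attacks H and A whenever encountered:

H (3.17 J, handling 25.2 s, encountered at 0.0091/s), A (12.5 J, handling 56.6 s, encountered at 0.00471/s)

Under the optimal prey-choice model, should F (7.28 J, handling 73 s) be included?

On H and A alone, R = ΣλE/(1+Σλh) = 0.08772/1.496 = 0.05864 J/s.
Profitability of F: 7.28/73 = 0.09973 J/s.
0.09973 > 0.05864, so adding F raises the average — include it.

Yes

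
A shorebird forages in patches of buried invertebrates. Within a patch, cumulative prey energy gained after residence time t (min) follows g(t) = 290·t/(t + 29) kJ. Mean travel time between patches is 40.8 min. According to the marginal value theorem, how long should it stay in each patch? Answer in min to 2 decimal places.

Optimal t* satisfies g'(t*) = g(t*)/(T + t*).
g'(t) = 290·29/(t + 29)². Setting 290·29/(t+29)² = 290t/[(t+29)(40.8+t)] gives 29(40.8+t) = t(t+29), so t² = 29×40.8 = 1183.
t* = √1183 = 34.4 min.

34.40 min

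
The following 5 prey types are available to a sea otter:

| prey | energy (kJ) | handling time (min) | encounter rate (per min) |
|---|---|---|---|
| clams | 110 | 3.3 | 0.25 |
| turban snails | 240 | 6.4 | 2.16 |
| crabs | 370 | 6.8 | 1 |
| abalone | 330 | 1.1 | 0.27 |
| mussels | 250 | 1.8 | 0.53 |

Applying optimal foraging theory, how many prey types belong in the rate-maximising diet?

Profitabilities (E/h, kJ/min): abalone 300, mussels 139, crabs 54.4, turban snails 37.5, clams 33.3. Add prey in this order while the next type's profitability exceeds the intake rate on those already taken.
Rate on top 1: 68.7. mussels: 139 > 68.7 → include.
Rate on top 2: 98.45. crabs: 54.4 < 98.45 → exclude; stop.
Optimal diet: abalone, mussels — 2 of 5 types.

2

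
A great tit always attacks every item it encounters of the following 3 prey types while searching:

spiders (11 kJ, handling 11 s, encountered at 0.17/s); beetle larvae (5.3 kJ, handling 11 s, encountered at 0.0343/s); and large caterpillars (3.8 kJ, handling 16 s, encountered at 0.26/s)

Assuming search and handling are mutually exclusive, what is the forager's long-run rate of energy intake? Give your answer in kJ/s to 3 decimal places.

0.410 kJ/s

Energy encountered per unit search time: 0.17×11 + 0.0343×5.3 + 0.26×3.8 = 3.04 kJ/s.
Handling time per unit search time: 0.17×11 + 0.0343×11 + 0.26×16 = 6.407.
Rate = 3.04/(1 + 6.407) = 0.4104 kJ/s.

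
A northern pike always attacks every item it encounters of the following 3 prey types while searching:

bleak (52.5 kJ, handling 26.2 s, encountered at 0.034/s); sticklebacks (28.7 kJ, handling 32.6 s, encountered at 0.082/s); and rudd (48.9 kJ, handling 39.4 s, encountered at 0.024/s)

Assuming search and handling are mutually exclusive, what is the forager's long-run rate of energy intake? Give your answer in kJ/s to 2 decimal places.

R = Σλ_iE_i / (1 + Σλ_ih_i)
Numerator: 0.034×52.5 + 0.082×28.7 + 0.024×48.9 = 5.312
Denominator: 1 + 0.034×26.2 + 0.082×32.6 + 0.024×39.4 = 5.51
R = 5.312/5.51 = 0.9641 kJ/s

0.96 kJ/s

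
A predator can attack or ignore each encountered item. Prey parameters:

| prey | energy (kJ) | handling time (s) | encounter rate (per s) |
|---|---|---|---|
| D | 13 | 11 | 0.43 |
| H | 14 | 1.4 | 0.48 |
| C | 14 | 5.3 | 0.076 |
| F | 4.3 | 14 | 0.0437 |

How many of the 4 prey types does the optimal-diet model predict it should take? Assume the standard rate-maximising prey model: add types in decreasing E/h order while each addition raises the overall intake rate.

1

Profitabilities (E/h, kJ/s): H 10, C 2.64, D 1.18, F 0.307. Add prey in this order while the next type's profitability exceeds the intake rate on those already taken.
Rate on top 1: 4.019. C: 2.64 < 4.019 → exclude; stop.
Optimal diet: H — 1 of 4 types.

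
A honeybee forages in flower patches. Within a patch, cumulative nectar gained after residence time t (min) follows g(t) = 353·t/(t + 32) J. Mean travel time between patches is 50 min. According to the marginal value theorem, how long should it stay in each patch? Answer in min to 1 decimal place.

40.0 min

Optimal t* satisfies g'(t*) = g(t*)/(T + t*).
g'(t) = 353·32/(t + 32)². Setting 353·32/(t+32)² = 353t/[(t+32)(50+t)] gives 32(50+t) = t(t+32), so t² = 32×50 = 1600.
t* = √1600 = 40 min.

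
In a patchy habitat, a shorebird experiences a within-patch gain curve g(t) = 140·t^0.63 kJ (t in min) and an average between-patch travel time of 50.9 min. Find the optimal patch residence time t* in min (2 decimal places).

Optimal t* satisfies g'(t*) = g(t*)/(T + t*).
g'(t) = 0.63·140·t^-0.37. Setting 0.63·140·t^-0.37 = 140·t^0.63/(50.9+t) gives 0.63(50.9+t) = t, so 0.37·t = 0.63×50.9.
t* = 0.63×50.9/0.37 = 86.67 min.

86.67 min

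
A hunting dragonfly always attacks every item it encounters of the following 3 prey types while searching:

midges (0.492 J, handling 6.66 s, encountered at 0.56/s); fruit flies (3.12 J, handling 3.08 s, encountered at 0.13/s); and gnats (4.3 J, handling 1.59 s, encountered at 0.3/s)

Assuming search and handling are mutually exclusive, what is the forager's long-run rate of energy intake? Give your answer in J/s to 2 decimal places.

0.35 J/s

R = (0.56×0.492 + 0.13×3.12 + 0.3×4.3) / (1 + 0.56×6.66 + 0.13×3.08 + 0.3×1.59) = 1.971/5.607 = 0.3515 J/s.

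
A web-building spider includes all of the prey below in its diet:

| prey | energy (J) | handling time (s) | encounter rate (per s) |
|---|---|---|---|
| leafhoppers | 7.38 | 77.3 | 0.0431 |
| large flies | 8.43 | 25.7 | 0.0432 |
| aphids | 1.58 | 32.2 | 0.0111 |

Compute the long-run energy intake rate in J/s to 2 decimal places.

R = (0.0431×7.38 + 0.0432×8.43 + 0.0111×1.58) / (1 + 0.0431×77.3 + 0.0432×25.7 + 0.0111×32.2) = 0.6998/5.799 = 0.1207 J/s.

0.12 J/s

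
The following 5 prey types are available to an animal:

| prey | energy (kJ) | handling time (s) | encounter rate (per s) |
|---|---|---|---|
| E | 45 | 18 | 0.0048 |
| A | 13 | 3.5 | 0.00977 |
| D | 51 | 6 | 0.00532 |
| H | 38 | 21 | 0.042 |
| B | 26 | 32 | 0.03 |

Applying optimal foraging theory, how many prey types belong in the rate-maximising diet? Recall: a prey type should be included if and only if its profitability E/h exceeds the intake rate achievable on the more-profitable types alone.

4

E/h in descending order: D 8.5, A 3.71, E 2.5, H 1.81, B 0.812 kJ/s. The optimal diet is the largest prefix of this list for which every included type satisfies E_i/h_i > R on the types above it.
Rate on top 1: 0.2629. A: 3.71 > 0.2629 → include.
Rate on top 2: 0.3736. E: 2.5 > 0.3736 → include.
Rate on top 3: 0.533. H: 1.81 > 0.533 → include.
Rate on top 4: 1.086. B: 0.812 < 1.086 → exclude; stop.
Optimal diet: D, A, E, H — 4 of 5 types.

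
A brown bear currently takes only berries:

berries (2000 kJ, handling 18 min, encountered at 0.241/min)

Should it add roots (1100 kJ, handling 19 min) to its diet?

Current rate: (0.241×2000)/(1 + 0.241×18) = 90.3 kJ/min.
Profitability of roots: 1100/19 = 57.89 kJ/min.
57.89 < 90.3, so adding roots would lower the average — exclude it.

No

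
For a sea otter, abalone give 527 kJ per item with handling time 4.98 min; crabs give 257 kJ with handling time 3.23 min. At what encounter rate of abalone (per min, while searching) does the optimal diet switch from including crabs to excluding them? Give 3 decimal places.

Drop crabs once their profitability E₂/h₂ falls below the rate achievable on abalone alone: E₂/h₂ = λE₁/(1 + λh₁).
Solve for λ: λE₁h₂ = E₂(1 + λh₁) → λ(E₁h₂ − E₂h₁) = E₂ → λ = E₂/(E₁h₂ − E₂h₁).
λ = 257/(527×3.23 − 257×4.98) = 257/422.3 = 0.6085 per min.

0.609 per min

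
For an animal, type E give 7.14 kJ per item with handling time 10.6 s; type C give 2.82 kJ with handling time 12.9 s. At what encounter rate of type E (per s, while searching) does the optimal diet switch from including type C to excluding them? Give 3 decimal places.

Drop type C once their profitability E₂/h₂ falls below the rate achievable on type E alone: E₂/h₂ = λE₁/(1 + λh₁).
Solve for λ: λE₁h₂ = E₂(1 + λh₁) → λ(E₁h₂ − E₂h₁) = E₂ → λ = E₂/(E₁h₂ − E₂h₁).
λ = 2.82/(7.14×12.9 − 2.82×10.6) = 2.82/62.21 = 0.04533 per s.

0.045 per s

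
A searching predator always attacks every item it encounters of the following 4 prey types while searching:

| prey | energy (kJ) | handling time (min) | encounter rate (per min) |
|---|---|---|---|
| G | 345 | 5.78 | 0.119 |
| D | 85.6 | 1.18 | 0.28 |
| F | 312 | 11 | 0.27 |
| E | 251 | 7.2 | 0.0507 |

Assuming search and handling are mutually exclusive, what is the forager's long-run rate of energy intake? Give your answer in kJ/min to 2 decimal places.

R = Σλ_iE_i / (1 + Σλ_ih_i)
Numerator: 0.119×345 + 0.28×85.6 + 0.27×312 + 0.0507×251 = 162
Denominator: 1 + 0.119×5.78 + 0.28×1.18 + 0.27×11 + 0.0507×7.2 = 5.353
R = 162/5.353 = 30.26 kJ/min

30.26 kJ/min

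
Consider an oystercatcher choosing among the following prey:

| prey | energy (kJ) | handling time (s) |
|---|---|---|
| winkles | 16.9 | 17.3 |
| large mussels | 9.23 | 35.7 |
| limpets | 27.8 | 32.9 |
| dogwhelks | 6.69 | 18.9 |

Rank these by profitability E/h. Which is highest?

winkles

Profitability E/h (kJ/s): winkles = 16.9/17.3 = 0.977, large mussels = 9.23/35.7 = 0.259, limpets = 27.8/32.9 = 0.845, dogwhelks = 6.69/18.9 = 0.354.
Ranked: winkles > limpets > dogwhelks > large mussels.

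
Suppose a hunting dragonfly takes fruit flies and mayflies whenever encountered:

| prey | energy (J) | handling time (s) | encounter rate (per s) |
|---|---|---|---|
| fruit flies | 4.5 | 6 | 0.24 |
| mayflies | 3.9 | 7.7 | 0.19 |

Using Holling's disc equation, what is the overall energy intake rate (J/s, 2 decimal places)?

Energy encountered per unit search time: 0.24×4.5 + 0.19×3.9 = 1.821 J/s.
Handling time per unit search time: 0.24×6 + 0.19×7.7 = 2.903.
Rate = 1.821/(1 + 2.903) = 0.4666 J/s.

0.47 J/s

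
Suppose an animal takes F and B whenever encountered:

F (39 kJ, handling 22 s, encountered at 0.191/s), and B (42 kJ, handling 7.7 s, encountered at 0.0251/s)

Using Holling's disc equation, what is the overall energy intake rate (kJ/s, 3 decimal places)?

1.576 kJ/s

R = Σλ_iE_i / (1 + Σλ_ih_i)
Numerator: 0.191×39 + 0.0251×42 = 8.503
Denominator: 1 + 0.191×22 + 0.0251×7.7 = 5.395
R = 8.503/5.395 = 1.576 kJ/s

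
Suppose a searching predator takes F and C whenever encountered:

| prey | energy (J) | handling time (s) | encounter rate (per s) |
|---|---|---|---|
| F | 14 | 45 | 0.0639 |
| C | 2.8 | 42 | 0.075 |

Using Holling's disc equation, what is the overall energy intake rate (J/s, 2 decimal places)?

0.16 J/s

Energy encountered per unit search time: 0.0639×14 + 0.075×2.8 = 1.105 J/s.
Handling time per unit search time: 0.0639×45 + 0.075×42 = 6.025.
Rate = 1.105/(1 + 6.025) = 0.1572 J/s.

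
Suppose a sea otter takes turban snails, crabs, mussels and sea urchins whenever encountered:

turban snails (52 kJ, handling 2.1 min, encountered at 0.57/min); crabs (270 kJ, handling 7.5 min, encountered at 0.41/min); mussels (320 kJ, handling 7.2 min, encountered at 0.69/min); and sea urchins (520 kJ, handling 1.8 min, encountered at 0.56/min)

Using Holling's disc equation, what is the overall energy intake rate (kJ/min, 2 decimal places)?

R = (0.57×52 + 0.41×270 + 0.69×320 + 0.56×520) / (1 + 0.57×2.1 + 0.41×7.5 + 0.69×7.2 + 0.56×1.8) = 652.3/11.25 = 58 kJ/min.

58.00 kJ/min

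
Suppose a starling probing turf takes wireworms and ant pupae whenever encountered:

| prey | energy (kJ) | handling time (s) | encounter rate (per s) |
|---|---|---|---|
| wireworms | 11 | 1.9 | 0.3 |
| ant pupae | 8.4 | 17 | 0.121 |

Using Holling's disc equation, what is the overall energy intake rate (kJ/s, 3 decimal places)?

R = (0.3×11 + 0.121×8.4) / (1 + 0.3×1.9 + 0.121×17) = 4.316/3.627 = 1.19 kJ/s.

1.190 kJ/s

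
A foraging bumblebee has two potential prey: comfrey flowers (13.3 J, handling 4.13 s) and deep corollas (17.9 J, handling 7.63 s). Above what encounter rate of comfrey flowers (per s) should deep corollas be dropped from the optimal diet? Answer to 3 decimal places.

At the threshold, the rate on comfrey flowers alone equals the profitability of deep corollas: λ·13.3/(1 + λ·4.13) = 17.9/7.63 = 2.346.
Rearranging, λ(13.3 − 2.346×4.13) = 2.346, so λ = 2.346/3.611 = 0.6497 per s.

0.650 per s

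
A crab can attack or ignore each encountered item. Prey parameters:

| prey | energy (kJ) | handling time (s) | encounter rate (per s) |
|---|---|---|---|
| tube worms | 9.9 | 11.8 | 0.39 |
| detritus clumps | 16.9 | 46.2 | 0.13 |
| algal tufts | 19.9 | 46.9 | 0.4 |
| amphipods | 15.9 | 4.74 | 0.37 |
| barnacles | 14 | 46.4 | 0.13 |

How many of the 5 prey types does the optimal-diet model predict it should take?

Rank by E/h (kJ/s): amphipods 3.35, tube worms 0.839, algal tufts 0.424, detritus clumps 0.366, barnacles 0.302. Include each in turn until the next type's E/h falls below the running intake rate.
Rate on top 1: 2.136. tube worms: 0.839 < 2.136 → exclude; stop.
Optimal diet: amphipods — 1 of 5 types.

1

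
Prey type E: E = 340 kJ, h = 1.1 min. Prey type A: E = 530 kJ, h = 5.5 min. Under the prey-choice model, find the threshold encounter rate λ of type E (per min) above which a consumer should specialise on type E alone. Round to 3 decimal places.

0.412 per min

The zero-one rule: include type A iff E₂/h₂ > λE₁/(1+λh₁). Equality gives the switch point.
λE₁h₂ = E₂ + λE₂h₁ ⇒ λ = E₂/(E₁h₂ − E₂h₁) = 530/(1870 − 583) = 0.4118 per min.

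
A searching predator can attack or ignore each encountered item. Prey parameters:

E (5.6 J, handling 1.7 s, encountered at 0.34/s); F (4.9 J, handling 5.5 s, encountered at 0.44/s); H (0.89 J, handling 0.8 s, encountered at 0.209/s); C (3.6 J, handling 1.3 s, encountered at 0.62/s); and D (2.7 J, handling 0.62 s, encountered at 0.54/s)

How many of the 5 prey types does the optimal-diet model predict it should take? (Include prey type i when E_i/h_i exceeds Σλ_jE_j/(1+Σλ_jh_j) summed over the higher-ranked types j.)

3

Rank by E/h (J/s): D 4.35, E 3.29, C 2.77, H 1.11, F 0.891. Include each in turn until the next type's E/h falls below the running intake rate.
Rate on top 1: 1.092. E: 3.29 > 1.092 → include.
Rate on top 2: 1.758. C: 2.77 > 1.758 → include.
Rate on top 3: 2.058. H: 1.11 < 2.058 → exclude; stop.
Optimal diet: D, E, C — 3 of 5 types.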